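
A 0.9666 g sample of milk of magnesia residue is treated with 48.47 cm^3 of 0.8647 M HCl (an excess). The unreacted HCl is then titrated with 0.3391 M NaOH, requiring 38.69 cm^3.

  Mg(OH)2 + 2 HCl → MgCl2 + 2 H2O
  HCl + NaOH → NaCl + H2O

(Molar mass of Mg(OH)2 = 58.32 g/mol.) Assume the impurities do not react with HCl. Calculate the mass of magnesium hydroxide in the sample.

n(HCl) added = 0.04847 × 0.8647 = 0.04191 mol
n(NaOH) used in back-titration = 0.03869 × 0.3391 = 0.01312 mol
n(HCl) left over = 0.01312 mol (1:1 ratio)
n(HCl) consumed by analyte = 0.04191 − 0.01312 = 0.02879 mol
From the 1:2 ratio, n(Mg(OH)2) = 1/2 × 0.02879 = 0.01440 mol
mass of Mg(OH)2 = 0.01440 × 58.32 = 0.8396 g

0.8396 g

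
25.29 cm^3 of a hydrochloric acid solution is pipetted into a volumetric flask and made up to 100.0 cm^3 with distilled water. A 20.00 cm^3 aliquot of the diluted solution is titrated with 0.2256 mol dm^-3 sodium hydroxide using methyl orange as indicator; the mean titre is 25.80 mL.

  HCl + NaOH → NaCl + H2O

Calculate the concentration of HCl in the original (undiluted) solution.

n(NaOH) = 0.02580 × 0.2256 = 5.820 × 10^-3 mol
n(HCl) in the aliquot = 5.820 × 10^-3 mol (1:1 ratio)
[HCl]_dilute = 5.820 × 10^-3 / 0.02000 = 0.2910 mol/L
Dilution factor = 100.0 / 25.29 = 3.954
[HCl]_stock = 0.2910 × 3.954 = 1.151 mol/L

1.151 mol/L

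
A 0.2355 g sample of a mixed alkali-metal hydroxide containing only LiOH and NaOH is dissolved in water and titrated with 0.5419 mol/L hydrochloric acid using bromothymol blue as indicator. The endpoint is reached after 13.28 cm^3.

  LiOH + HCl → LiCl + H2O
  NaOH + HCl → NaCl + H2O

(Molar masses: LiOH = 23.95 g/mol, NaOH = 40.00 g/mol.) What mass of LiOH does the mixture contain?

0.07813 g

n(HCl) = 0.01328 × 0.5419 = 7.196 × 10^-3 mol
Let x = n(LiOH), y = n(NaOH).
Titrant: 1x + 1y = 7.196 × 10^-3;  mass: 23.95x + 40.00y = 0.2355
Solving, x = 3.262 × 10^-3 mol, y = 3.934 × 10^-3 mol
mass of LiOH = 3.262 × 10^-3 × 23.95 = 0.07813 g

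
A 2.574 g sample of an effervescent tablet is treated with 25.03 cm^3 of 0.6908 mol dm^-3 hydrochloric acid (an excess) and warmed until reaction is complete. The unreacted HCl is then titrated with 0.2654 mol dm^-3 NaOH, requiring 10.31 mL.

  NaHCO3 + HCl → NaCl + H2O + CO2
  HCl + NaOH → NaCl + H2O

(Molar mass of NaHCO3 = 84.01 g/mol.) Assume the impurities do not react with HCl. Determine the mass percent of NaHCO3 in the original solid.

n(HCl) added = 0.02503 × 0.6908 = 0.01729 mol
n(NaOH) used in back-titration = 0.01031 × 0.2654 = 2.736 × 10^-3 mol
n(HCl) left over = 2.736 × 10^-3 mol (1:1 ratio)
n(HCl) consumed by analyte = 0.01729 − 2.736 × 10^-3 = 0.01455 mol
n(NaHCO3) = 0.01455 mol (1:1 ratio)
mass of NaHCO3 = 0.01455 × 84.01 = 1.223 g
% NaHCO3 = 1.223 / 2.574 × 100 = 47.50 %

47.50 %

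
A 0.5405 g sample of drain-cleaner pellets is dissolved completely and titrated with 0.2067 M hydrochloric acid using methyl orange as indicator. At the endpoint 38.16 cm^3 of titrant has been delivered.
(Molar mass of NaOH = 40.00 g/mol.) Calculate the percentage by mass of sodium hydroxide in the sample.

58.37 %

NaOH + HCl → NaCl + H2O
n(HCl) = 0.03816 L × 0.2067 mol/L = 7.888 × 10^-3 mol
n(NaOH) = 7.888 × 10^-3 mol (1:1 ratio)
mass of NaOH = 7.888 × 10^-3 × 40.00 g/mol = 0.3155 g
% NaOH = 0.3155 / 0.5405 × 100 = 58.37 %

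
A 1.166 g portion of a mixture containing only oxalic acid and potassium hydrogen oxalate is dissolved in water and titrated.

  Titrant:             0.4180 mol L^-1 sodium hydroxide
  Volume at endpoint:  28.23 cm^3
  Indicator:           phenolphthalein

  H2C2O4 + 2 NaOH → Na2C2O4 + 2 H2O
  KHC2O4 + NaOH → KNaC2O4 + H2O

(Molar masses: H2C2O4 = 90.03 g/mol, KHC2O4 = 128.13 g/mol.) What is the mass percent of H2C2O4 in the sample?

16.07 %

n(NaOH) = 0.02823 × 0.4180 = 0.01180 mol
Let x = n(H2C2O4), y = n(KHC2O4).
Titrant: 2x + 1y = 0.01180;  mass: 90.03x + 128.13y = 1.166
Solving, x = 2.081 × 10^-3 mol, y = 7.638 × 10^-3 mol
mass of H2C2O4 = 2.081 × 10^-3 × 90.03 = 0.1874 g
% H2C2O4 = 0.1874 / 1.166 × 100 = 16.07 %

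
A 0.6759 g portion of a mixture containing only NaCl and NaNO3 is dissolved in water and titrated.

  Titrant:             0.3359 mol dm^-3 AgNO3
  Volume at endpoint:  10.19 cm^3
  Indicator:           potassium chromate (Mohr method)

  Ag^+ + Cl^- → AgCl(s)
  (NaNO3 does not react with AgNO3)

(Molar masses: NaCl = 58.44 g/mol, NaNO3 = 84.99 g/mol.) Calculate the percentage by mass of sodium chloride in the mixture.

29.59 %

n(AgNO3) = 0.01019 × 0.3359 = 3.423 × 10^-3 mol
Let x = n(NaCl), y = n(NaNO3).
Titrant: 1x = 3.423 × 10^-3;  mass: 58.44x + 84.99y = 0.6759
Solving, x = 3.423 × 10^-3 mol, y = 5.599 × 10^-3 mol
mass of NaCl = 3.423 × 10^-3 × 58.44 = 0.2000 g
% NaCl = 0.2000 / 0.6759 × 100 = 29.59 %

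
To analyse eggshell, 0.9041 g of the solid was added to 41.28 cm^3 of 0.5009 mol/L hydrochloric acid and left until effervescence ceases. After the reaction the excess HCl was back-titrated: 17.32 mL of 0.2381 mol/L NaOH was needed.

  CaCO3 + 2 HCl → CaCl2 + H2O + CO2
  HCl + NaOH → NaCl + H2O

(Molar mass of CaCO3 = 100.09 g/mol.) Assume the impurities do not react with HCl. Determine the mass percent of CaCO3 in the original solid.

n(HCl) added = 0.04128 × 0.5009 = 0.02068 mol
n(NaOH) used in back-titration = 0.01732 × 0.2381 = 4.124 × 10^-3 mol
n(HCl) left over = 4.124 × 10^-3 mol (1:1 ratio)
n(HCl) consumed by analyte = 0.02068 − 4.124 × 10^-3 = 0.01655 mol
From the 1:2 ratio, n(CaCO3) = 1/2 × 0.01655 = 8.277 × 10^-3 mol
mass of CaCO3 = 8.277 × 10^-3 × 100.09 = 0.8284 g
% CaCO3 = 0.8284 / 0.9041 × 100 = 91.63 %

91.63 %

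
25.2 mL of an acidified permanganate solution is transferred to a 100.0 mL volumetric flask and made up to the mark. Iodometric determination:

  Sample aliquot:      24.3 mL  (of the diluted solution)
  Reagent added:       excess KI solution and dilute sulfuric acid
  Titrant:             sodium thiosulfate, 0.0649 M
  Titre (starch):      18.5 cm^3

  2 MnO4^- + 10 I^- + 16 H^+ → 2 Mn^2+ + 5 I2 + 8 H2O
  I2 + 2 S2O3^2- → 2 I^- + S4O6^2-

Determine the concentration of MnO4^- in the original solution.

n(S2O3^2-) = 0.0185 × 0.0649 = 1.20 × 10^-3 mol
n(I2) = n(S2O3^2-)/2 = 6.00 × 10^-4 mol
From the 2:5 ratio, n(MnO4^-) in the aliquot = 2/5 × 6.00 × 10^-4 = 2.40 × 10^-4 mol
[MnO4^-]_dilute = 2.40 × 10^-4 / 0.0243 = 0.00988 mol/L
[MnO4^-]_original = 0.00988 × 100.0/25.2 = 0.0392 mol/L

0.0392 M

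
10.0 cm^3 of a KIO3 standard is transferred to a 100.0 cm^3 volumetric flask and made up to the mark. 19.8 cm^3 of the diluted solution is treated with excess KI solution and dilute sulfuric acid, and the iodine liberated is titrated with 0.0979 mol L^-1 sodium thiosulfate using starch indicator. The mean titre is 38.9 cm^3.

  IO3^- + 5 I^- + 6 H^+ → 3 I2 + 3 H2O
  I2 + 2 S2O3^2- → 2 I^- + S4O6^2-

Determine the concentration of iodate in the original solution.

0.321 mol/L

n(S2O3^2-) = 0.0389 × 0.0979 = 3.81 × 10^-3 mol
n(I2) = n(S2O3^2-)/2 = 1.90 × 10^-3 mol
From the 1:3 ratio, n(IO3^-) in the aliquot = 1/3 × 1.90 × 10^-3 = 6.35 × 10^-4 mol
[IO3^-]_dilute = 6.35 × 10^-4 / 0.0198 = 0.0321 mol/L
[IO3^-]_original = 0.0321 × 100.0/10.0 = 0.321 mol/L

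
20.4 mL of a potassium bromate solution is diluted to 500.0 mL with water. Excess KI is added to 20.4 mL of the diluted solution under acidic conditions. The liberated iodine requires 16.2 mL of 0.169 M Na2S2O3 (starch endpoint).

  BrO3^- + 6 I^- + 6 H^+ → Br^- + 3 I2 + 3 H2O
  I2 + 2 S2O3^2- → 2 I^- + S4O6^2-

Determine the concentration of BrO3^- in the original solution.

0.548 M

n(S2O3^2-) = 0.0162 × 0.169 = 2.74 × 10^-3 mol
n(I2) = n(S2O3^2-)/2 = 1.37 × 10^-3 mol
From the 1:3 ratio, n(BrO3^-) in the aliquot = 1/3 × 1.37 × 10^-3 = 4.56 × 10^-4 mol
[BrO3^-]_dilute = 4.56 × 10^-4 / 0.0204 = 0.0224 mol/L
[BrO3^-]_original = 0.0224 × 500.0/20.4 = 0.548 mol/L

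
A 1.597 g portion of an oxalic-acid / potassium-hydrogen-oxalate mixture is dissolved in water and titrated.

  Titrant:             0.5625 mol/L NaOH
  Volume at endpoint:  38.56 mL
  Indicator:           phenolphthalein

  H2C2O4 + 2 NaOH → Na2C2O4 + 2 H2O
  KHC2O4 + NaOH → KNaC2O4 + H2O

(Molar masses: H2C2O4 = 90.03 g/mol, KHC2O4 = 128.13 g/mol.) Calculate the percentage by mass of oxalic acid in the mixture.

40.09 %

n(NaOH) = 0.03856 × 0.5625 = 0.02169 mol
Let x = n(H2C2O4), y = n(KHC2O4).
Titrant: 2x + 1y = 0.02169;  mass: 90.03x + 128.13y = 1.597
Solving, x = 7.111 × 10^-3 mol, y = 7.467 × 10^-3 mol
mass of H2C2O4 = 7.111 × 10^-3 × 90.03 = 0.6402 g
% H2C2O4 = 0.6402 / 1.597 × 100 = 40.09 %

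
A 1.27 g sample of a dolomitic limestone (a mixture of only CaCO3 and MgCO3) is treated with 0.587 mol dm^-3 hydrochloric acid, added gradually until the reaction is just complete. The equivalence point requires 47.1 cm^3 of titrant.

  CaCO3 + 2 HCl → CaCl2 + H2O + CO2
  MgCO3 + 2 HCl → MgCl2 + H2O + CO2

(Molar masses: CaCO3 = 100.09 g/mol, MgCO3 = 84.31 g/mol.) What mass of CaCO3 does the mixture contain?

0.663 g

n(HCl) = 0.0471 × 0.587 = 0.0276 mol
Let x = n(CaCO3), y = n(MgCO3).
Titrant: 2x + 2y = 0.0276;  mass: 100.09x + 84.31y = 1.27
Solving, x = 6.62 × 10^-3 mol, y = 7.20 × 10^-3 mol
mass of CaCO3 = 6.62 × 10^-3 × 100.09 = 0.663 g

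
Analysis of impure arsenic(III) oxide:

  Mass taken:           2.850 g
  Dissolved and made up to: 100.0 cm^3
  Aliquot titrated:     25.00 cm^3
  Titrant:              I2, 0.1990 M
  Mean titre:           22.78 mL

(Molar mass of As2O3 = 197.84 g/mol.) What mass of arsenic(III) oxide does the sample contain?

As2O3 + 2 I2 + 2 H2O → As2O5 + 4 HI
n(I2) per titration = 0.02278 × 0.1990 = 4.533 × 10^-3 mol
From the 1:2 ratio, n(As2O3) in each aliquot = 1/2 × 4.533 × 10^-3 = 2.267 × 10^-3 mol
n(As2O3) in the whole flask = 2.267 × 10^-3 × 100.0/25.00 = 9.066 × 10^-3 mol
mass of As2O3 = 9.066 × 10^-3 × 197.84 = 1.794 g

1.794 g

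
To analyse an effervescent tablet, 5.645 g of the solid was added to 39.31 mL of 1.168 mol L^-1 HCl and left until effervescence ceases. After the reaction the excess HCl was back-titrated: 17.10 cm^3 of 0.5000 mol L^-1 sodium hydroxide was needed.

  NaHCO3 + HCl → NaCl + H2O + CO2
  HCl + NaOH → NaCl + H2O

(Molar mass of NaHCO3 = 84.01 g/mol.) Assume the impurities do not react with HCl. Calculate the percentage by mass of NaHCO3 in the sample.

55.61 %

n(HCl) added = 0.03931 × 1.168 = 0.04591 mol
n(NaOH) used in back-titration = 0.01710 × 0.5000 = 8.550 × 10^-3 mol
n(HCl) left over = 8.550 × 10^-3 mol (1:1 ratio)
n(HCl) consumed by analyte = 0.04591 − 8.550 × 10^-3 = 0.03736 mol
n(NaHCO3) = 0.03736 mol (1:1 ratio)
mass of NaHCO3 = 0.03736 × 84.01 = 3.139 g
% NaHCO3 = 3.139 / 5.645 × 100 = 55.61 %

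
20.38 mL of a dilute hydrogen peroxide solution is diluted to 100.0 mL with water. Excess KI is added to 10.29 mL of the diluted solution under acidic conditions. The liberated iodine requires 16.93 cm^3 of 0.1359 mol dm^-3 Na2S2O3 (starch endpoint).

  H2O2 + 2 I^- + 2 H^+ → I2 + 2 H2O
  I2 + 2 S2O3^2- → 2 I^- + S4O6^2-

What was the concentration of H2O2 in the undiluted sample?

n(S2O3^2-) = 0.01693 × 0.1359 = 2.301 × 10^-3 mol
n(I2) = n(S2O3^2-)/2 = 1.150 × 10^-3 mol
n(H2O2) in the aliquot = 1.150 × 10^-3 mol (1:1 ratio)
[H2O2]_dilute = 1.150 × 10^-3 / 0.01029 = 0.1118 mol/L
[H2O2]_original = 0.1118 × 100.0/20.38 = 0.5486 mol/L

0.5486 mol/L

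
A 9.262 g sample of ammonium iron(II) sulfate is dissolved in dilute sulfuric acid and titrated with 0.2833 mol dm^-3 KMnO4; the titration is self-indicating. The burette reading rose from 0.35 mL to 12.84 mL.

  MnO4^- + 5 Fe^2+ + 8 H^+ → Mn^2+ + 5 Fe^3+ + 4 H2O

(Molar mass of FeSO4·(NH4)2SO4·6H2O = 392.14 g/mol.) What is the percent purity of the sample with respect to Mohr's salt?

74.91 %

n(KMnO4) = 0.01249 L × 0.2833 mol/L = 3.538 × 10^-3 mol
From the 5:1 ratio, n(FeSO4·(NH4)2SO4·6H2O) = 5/1 × 3.538 × 10^-3 = 0.01769 mol
mass of FeSO4·(NH4)2SO4·6H2O = 0.01769 × 392.14 g/mol = 6.938 g
% FeSO4·(NH4)2SO4·6H2O = 6.938 / 9.262 × 100 = 74.91 %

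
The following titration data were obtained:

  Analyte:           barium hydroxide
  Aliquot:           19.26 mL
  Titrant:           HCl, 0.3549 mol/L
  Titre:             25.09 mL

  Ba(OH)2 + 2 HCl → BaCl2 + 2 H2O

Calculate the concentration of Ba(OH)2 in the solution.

n(HCl) = 0.02509 L × 0.3549 mol/L = 8.904 × 10^-3 mol
From the 1:2 mole ratio, n(Ba(OH)2) = 1/2 × 8.904 × 10^-3 = 4.452 × 10^-3 mol
[Ba(OH)2] = 4.452 × 10^-3 mol / 0.01926 L = 0.2312 mol/L

0.2312 mol/L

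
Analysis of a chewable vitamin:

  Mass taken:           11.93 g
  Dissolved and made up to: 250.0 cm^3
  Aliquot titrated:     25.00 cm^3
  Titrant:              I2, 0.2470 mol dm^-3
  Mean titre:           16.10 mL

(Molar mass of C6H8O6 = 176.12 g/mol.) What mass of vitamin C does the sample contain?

C6H8O6 + I2 → C6H6O6 + 2 HI
n(I2) per titration = 0.01610 × 0.2470 = 3.977 × 10^-3 mol
n(C6H8O6) in each aliquot = 3.977 × 10^-3 mol (1:1 ratio)
n(C6H8O6) in the whole flask = 3.977 × 10^-3 × 250.0/25.00 = 0.03977 mol
mass of C6H8O6 = 0.03977 × 176.12 = 7.004 g

7.004 g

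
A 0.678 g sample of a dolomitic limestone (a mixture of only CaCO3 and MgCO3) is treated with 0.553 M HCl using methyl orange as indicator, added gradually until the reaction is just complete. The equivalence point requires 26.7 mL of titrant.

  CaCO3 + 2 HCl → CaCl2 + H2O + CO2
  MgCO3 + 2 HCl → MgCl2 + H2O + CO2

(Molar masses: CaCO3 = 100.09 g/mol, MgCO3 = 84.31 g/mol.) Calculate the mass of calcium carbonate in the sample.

n(HCl) = 0.0267 × 0.553 = 0.0148 mol
Let x = n(CaCO3), y = n(MgCO3).
Titrant: 2x + 2y = 0.0148;  mass: 100.09x + 84.31y = 0.678
Solving, x = 3.52 × 10^-3 mol, y = 3.86 × 10^-3 mol
mass of CaCO3 = 3.52 × 10^-3 × 100.09 = 0.353 g

0.353 g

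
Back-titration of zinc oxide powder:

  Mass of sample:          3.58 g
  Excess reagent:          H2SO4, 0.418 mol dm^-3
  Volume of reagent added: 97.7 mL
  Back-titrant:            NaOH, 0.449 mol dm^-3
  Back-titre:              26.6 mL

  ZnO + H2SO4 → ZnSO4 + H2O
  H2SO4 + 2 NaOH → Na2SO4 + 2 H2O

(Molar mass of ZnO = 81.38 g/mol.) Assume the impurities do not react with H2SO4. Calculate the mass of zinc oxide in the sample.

2.84 g

n(H2SO4) added = 0.0977 × 0.418 = 0.0408 mol
n(NaOH) used in back-titration = 0.0266 × 0.449 = 0.0119 mol
From the 1:2 ratio, n(H2SO4) left over = 1/2 × 0.0119 = 5.97 × 10^-3 mol
n(H2SO4) consumed by analyte = 0.0408 − 5.97 × 10^-3 = 0.0349 mol
n(ZnO) = 0.0349 mol (1:1 ratio)
mass of ZnO = 0.0349 × 81.38 = 2.84 g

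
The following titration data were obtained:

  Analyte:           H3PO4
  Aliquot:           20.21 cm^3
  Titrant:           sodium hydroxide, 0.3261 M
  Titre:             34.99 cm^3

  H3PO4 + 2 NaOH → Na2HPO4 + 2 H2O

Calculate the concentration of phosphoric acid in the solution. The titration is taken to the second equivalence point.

n(NaOH) = 0.03499 L × 0.3261 mol/L = 0.01141 mol
From the 1:2 mole ratio, n(H3PO4) = 1/2 × 0.01141 = 5.705 × 10^-3 mol
[H3PO4] = 5.705 × 10^-3 mol / 0.02021 L = 0.2823 mol/L

0.2823 M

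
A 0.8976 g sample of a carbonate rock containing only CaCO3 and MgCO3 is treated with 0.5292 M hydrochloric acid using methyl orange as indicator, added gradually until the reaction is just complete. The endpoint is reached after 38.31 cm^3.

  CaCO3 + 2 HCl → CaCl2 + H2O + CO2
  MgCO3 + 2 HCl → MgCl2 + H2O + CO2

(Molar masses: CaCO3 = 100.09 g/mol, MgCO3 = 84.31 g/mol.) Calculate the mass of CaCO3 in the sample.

0.2725 g

n(HCl) = 0.03831 × 0.5292 = 0.02027 mol
Let x = n(CaCO3), y = n(MgCO3).
Titrant: 2x + 2y = 0.02027;  mass: 100.09x + 84.31y = 0.8976
Solving, x = 2.723 × 10^-3 mol, y = 7.414 × 10^-3 mol
mass of CaCO3 = 2.723 × 10^-3 × 100.09 = 0.2725 g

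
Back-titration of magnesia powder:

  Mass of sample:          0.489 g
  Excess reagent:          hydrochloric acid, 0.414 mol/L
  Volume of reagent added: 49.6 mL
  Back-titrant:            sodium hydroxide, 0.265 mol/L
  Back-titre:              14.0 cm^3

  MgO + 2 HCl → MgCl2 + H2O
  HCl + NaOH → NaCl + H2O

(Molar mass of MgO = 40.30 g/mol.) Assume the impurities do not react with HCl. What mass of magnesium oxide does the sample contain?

0.339 g

n(HCl) added = 0.0496 × 0.414 = 0.0205 mol
n(NaOH) used in back-titration = 0.0140 × 0.265 = 3.71 × 10^-3 mol
n(HCl) left over = 3.71 × 10^-3 mol (1:1 ratio)
n(HCl) consumed by analyte = 0.0205 − 3.71 × 10^-3 = 0.0168 mol
From the 1:2 ratio, n(MgO) = 1/2 × 0.0168 = 8.41 × 10^-3 mol
mass of MgO = 8.41 × 10^-3 × 40.30 = 0.339 g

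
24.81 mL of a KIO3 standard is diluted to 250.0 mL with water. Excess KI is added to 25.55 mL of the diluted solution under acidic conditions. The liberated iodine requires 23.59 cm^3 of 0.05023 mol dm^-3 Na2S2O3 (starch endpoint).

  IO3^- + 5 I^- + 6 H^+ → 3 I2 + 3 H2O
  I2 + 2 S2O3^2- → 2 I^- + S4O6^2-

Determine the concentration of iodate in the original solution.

n(S2O3^2-) = 0.02359 × 0.05023 = 1.185 × 10^-3 mol
n(I2) = n(S2O3^2-)/2 = 5.925 × 10^-4 mol
From the 1:3 ratio, n(IO3^-) in the aliquot = 1/3 × 5.925 × 10^-4 = 1.975 × 10^-4 mol
[IO3^-]_dilute = 1.975 × 10^-4 / 0.02555 = 0.007729 mol/L
[IO3^-]_original = 0.007729 × 250.0/24.81 = 0.07789 mol/L

0.07789 mol/L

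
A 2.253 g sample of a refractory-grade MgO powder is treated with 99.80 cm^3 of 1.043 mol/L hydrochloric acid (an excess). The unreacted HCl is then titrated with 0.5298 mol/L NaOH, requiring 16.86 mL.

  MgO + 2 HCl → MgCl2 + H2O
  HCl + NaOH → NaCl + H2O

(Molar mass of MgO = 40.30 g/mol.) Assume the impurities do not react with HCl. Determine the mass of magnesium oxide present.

n(HCl) added = 0.09980 × 1.043 = 0.1041 mol
n(NaOH) used in back-titration = 0.01686 × 0.5298 = 8.932 × 10^-3 mol
n(HCl) left over = 8.932 × 10^-3 mol (1:1 ratio)
n(HCl) consumed by analyte = 0.1041 − 8.932 × 10^-3 = 0.09516 mol
From the 1:2 ratio, n(MgO) = 1/2 × 0.09516 = 0.04758 mol
mass of MgO = 0.04758 × 40.30 = 1.917 g

1.917 g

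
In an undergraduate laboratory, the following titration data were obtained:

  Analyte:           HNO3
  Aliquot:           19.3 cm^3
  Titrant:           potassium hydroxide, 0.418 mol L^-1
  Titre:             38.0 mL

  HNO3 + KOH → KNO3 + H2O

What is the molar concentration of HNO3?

n(KOH) = 0.0380 L × 0.418 mol/L = 0.0159 mol
n(HNO3) = 0.0159 mol (1:1 mole ratio)
[HNO3] = 0.0159 mol / 0.0193 L = 0.823 mol/L

0.823 mol/L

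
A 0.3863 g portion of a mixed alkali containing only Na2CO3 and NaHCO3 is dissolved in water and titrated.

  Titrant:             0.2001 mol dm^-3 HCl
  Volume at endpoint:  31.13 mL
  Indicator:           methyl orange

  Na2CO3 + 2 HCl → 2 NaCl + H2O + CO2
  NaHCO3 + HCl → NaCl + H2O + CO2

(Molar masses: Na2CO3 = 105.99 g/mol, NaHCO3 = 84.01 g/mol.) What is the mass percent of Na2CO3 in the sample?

n(HCl) = 0.03113 × 0.2001 = 6.229 × 10^-3 mol
Let x = n(Na2CO3), y = n(NaHCO3).
Titrant: 2x + 1y = 6.229 × 10^-3;  mass: 105.99x + 84.01y = 0.3863
Solving, x = 2.209 × 10^-3 mol, y = 1.812 × 10^-3 mol
mass of Na2CO3 = 2.209 × 10^-3 × 105.99 = 0.2341 g
% Na2CO3 = 0.2341 / 0.3863 × 100 = 60.60 %

60.60 %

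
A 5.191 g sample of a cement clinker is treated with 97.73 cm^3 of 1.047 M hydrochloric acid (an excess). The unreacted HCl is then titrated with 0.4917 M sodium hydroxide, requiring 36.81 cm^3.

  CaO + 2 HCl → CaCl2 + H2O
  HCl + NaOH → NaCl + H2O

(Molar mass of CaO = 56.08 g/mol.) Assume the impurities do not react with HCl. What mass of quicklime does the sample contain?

2.362 g

n(HCl) added = 0.09773 × 1.047 = 0.1023 mol
n(NaOH) used in back-titration = 0.03681 × 0.4917 = 0.01810 mol
n(HCl) left over = 0.01810 mol (1:1 ratio)
n(HCl) consumed by analyte = 0.1023 − 0.01810 = 0.08422 mol
From the 1:2 ratio, n(CaO) = 1/2 × 0.08422 = 0.04211 mol
mass of CaO = 0.04211 × 56.08 = 2.362 g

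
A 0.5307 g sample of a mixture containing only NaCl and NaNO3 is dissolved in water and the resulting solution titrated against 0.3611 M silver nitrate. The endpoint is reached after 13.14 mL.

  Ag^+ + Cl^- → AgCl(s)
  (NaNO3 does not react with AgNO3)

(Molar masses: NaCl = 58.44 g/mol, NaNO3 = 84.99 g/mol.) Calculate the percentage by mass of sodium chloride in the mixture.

52.25 %

n(AgNO3) = 0.01314 × 0.3611 = 4.745 × 10^-3 mol
Let x = n(NaCl), y = n(NaNO3).
Titrant: 1x = 4.745 × 10^-3;  mass: 58.44x + 84.99y = 0.5307
Solving, x = 4.745 × 10^-3 mol, y = 2.982 × 10^-3 mol
mass of NaCl = 4.745 × 10^-3 × 58.44 = 0.2773 g
% NaCl = 0.2773 / 0.5307 × 100 = 52.25 %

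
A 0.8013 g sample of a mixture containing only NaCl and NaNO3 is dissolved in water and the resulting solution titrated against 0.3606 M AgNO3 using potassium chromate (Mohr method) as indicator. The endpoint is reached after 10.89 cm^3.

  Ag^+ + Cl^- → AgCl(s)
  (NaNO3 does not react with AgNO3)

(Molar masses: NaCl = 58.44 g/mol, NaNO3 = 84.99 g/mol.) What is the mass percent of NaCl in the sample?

n(AgNO3) = 0.01089 × 0.3606 = 3.927 × 10^-3 mol
Let x = n(NaCl), y = n(NaNO3).
Titrant: 1x = 3.927 × 10^-3;  mass: 58.44x + 84.99y = 0.8013
Solving, x = 3.927 × 10^-3 mol, y = 6.728 × 10^-3 mol
mass of NaCl = 3.927 × 10^-3 × 58.44 = 0.2295 g
% NaCl = 0.2295 / 0.8013 × 100 = 28.64 %

28.64 %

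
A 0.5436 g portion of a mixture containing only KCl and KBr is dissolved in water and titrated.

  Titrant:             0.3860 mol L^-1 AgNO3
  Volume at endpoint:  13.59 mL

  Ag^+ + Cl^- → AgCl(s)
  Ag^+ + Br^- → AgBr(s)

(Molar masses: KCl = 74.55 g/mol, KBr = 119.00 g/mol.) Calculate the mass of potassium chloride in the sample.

0.1353 g

n(AgNO3) = 0.01359 × 0.3860 = 5.246 × 10^-3 mol
Let x = n(KCl), y = n(KBr).
Titrant: 1x + 1y = 5.246 × 10^-3;  mass: 74.55x + 119.00y = 0.5436
Solving, x = 1.814 × 10^-3 mol, y = 3.431 × 10^-3 mol
mass of KCl = 1.814 × 10^-3 × 74.55 = 0.1353 g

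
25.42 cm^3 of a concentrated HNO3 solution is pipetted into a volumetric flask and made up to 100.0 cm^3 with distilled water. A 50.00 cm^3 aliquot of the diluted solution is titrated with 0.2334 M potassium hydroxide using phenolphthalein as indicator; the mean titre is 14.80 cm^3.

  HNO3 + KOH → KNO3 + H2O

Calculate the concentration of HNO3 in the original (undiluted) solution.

n(KOH) = 0.01480 × 0.2334 = 3.454 × 10^-3 mol
n(HNO3) in the aliquot = 3.454 × 10^-3 mol (1:1 ratio)
[HNO3]_dilute = 3.454 × 10^-3 / 0.05000 = 0.06909 mol/L
Dilution factor = 100.0 / 25.42 = 3.934
[HNO3]_stock = 0.06909 × 3.934 = 0.2718 mol/L

0.2718 M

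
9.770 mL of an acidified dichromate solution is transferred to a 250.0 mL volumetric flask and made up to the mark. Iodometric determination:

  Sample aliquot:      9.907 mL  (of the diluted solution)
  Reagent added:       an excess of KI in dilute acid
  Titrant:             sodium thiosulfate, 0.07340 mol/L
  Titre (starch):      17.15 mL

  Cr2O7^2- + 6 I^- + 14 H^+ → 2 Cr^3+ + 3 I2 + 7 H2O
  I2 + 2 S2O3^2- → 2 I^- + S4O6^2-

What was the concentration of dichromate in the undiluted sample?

n(S2O3^2-) = 0.01715 × 0.07340 = 1.259 × 10^-3 mol
n(I2) = n(S2O3^2-)/2 = 6.294 × 10^-4 mol
From the 1:3 ratio, n(Cr2O7^2-) in the aliquot = 1/3 × 6.294 × 10^-4 = 2.098 × 10^-4 mol
[Cr2O7^2-]_dilute = 2.098 × 10^-4 / 0.009907 = 0.02118 mol/L
[Cr2O7^2-]_original = 0.02118 × 250.0/9.770 = 0.5419 mol/L

0.5419 mol/L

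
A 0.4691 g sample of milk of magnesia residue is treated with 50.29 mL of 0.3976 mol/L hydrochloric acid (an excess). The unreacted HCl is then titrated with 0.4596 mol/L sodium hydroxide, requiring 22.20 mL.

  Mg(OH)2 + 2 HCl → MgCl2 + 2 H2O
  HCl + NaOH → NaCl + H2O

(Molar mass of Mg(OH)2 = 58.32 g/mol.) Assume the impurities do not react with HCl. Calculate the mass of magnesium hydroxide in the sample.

0.2855 g

n(HCl) added = 0.05029 × 0.3976 = 0.02000 mol
n(NaOH) used in back-titration = 0.02220 × 0.4596 = 0.01020 mol
n(HCl) left over = 0.01020 mol (1:1 ratio)
n(HCl) consumed by analyte = 0.02000 − 0.01020 = 9.792 × 10^-3 mol
From the 1:2 ratio, n(Mg(OH)2) = 1/2 × 9.792 × 10^-3 = 4.896 × 10^-3 mol
mass of Mg(OH)2 = 4.896 × 10^-3 × 58.32 = 0.2855 g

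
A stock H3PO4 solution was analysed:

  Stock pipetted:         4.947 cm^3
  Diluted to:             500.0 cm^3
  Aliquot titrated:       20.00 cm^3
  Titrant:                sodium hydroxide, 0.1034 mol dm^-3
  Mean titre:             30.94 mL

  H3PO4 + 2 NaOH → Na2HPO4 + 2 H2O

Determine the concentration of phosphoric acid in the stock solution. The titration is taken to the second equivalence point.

8.084 mol/L

n(NaOH) = 0.03094 × 0.1034 = 3.199 × 10^-3 mol
From the 1:2 ratio, n(H3PO4) in the aliquot = 1/2 × 3.199 × 10^-3 = 1.600 × 10^-3 mol
[H3PO4]_dilute = 1.600 × 10^-3 / 0.02000 = 0.07998 mol/L
Dilution factor = 500.0 / 4.947 = 101.1
[H3PO4]_stock = 0.07998 × 101.1 = 8.084 mol/L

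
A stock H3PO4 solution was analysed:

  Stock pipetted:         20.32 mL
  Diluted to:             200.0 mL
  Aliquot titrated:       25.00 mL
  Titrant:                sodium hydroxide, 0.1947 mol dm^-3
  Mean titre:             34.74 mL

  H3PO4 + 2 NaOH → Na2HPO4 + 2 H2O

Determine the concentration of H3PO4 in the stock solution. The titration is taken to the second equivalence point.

n(NaOH) = 0.03474 × 0.1947 = 6.764 × 10^-3 mol
From the 1:2 ratio, n(H3PO4) in the aliquot = 1/2 × 6.764 × 10^-3 = 3.382 × 10^-3 mol
[H3PO4]_dilute = 3.382 × 10^-3 / 0.02500 = 0.1353 mol/L
Dilution factor = 200.0 / 20.32 = 9.843
[H3PO4]_stock = 0.1353 × 9.843 = 1.331 mol/L

1.331 mol/L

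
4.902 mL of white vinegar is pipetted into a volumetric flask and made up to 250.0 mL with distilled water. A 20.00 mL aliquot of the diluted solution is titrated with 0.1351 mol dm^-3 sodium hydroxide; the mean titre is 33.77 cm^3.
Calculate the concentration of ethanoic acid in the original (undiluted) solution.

11.63 mol/L

CH3COOH + NaOH → CH3COONa + H2O
n(NaOH) = 0.03377 × 0.1351 = 4.562 × 10^-3 mol
n(CH3COOH) in the aliquot = 4.562 × 10^-3 mol (1:1 ratio)
[CH3COOH]_dilute = 4.562 × 10^-3 / 0.02000 = 0.2281 mol/L
Dilution factor = 250.0 / 4.902 = 51.00
[CH3COOH]_stock = 0.2281 × 51.00 = 11.63 mol/L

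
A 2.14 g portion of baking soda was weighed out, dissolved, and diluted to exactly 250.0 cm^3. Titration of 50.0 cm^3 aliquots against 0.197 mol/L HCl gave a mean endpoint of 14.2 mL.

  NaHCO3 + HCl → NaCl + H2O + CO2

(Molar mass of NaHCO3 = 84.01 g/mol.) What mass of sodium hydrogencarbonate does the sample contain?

n(HCl) per titration = 0.0142 × 0.197 = 2.80 × 10^-3 mol
n(NaHCO3) in each aliquot = 2.80 × 10^-3 mol (1:1 ratio)
n(NaHCO3) in the whole flask = 2.80 × 10^-3 × 250.0/50.0 = 0.0140 mol
mass of NaHCO3 = 0.0140 × 84.01 = 1.18 g

1.18 g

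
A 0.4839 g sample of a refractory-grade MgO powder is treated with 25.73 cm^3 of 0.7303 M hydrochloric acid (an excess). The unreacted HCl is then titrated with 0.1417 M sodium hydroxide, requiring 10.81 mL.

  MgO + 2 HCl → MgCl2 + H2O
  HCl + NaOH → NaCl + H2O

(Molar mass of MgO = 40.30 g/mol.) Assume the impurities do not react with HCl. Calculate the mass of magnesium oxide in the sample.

0.3478 g

n(HCl) added = 0.02573 × 0.7303 = 0.01879 mol
n(NaOH) used in back-titration = 0.01081 × 0.1417 = 1.532 × 10^-3 mol
n(HCl) left over = 1.532 × 10^-3 mol (1:1 ratio)
n(HCl) consumed by analyte = 0.01879 − 1.532 × 10^-3 = 0.01726 mol
From the 1:2 ratio, n(MgO) = 1/2 × 0.01726 = 8.629 × 10^-3 mol
mass of MgO = 8.629 × 10^-3 × 40.30 = 0.3478 g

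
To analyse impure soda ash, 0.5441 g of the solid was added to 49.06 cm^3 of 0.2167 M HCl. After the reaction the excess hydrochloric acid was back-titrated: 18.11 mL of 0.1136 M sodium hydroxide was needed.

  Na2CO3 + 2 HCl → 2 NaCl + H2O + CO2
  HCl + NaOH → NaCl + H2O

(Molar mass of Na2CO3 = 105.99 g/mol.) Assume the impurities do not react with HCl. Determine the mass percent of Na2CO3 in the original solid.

n(HCl) added = 0.04906 × 0.2167 = 0.01063 mol
n(NaOH) used in back-titration = 0.01811 × 0.1136 = 2.057 × 10^-3 mol
n(HCl) left over = 2.057 × 10^-3 mol (1:1 ratio)
n(HCl) consumed by analyte = 0.01063 − 2.057 × 10^-3 = 8.574 × 10^-3 mol
From the 1:2 ratio, n(Na2CO3) = 1/2 × 8.574 × 10^-3 = 4.287 × 10^-3 mol
mass of Na2CO3 = 4.287 × 10^-3 × 105.99 = 0.4544 g
% Na2CO3 = 0.4544 / 0.5441 × 100 = 83.51 %

83.51 %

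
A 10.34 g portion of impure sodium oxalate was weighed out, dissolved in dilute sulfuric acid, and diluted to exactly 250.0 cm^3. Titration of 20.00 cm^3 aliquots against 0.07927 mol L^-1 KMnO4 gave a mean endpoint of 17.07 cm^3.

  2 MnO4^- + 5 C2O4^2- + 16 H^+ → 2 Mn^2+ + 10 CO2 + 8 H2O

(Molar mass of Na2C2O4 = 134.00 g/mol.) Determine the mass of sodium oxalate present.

n(KMnO4) per titration = 0.01707 × 0.07927 = 1.353 × 10^-3 mol
From the 5:2 ratio, n(Na2C2O4) in each aliquot = 5/2 × 1.353 × 10^-3 = 3.383 × 10^-3 mol
n(Na2C2O4) in the whole flask = 3.383 × 10^-3 × 250.0/20.00 = 0.04229 mol
mass of Na2C2O4 = 0.04229 × 134.00 = 5.666 g

5.666 g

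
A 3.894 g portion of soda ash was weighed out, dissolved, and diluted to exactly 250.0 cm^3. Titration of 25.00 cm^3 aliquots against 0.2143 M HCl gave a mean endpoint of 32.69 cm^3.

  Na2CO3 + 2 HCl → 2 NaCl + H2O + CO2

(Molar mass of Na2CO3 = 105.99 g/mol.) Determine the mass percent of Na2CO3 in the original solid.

n(HCl) per titration = 0.03269 × 0.2143 = 7.005 × 10^-3 mol
From the 1:2 ratio, n(Na2CO3) in each aliquot = 1/2 × 7.005 × 10^-3 = 3.503 × 10^-3 mol
n(Na2CO3) in the whole flask = 3.503 × 10^-3 × 250.0/25.00 = 0.03503 mol
mass of Na2CO3 = 0.03503 × 105.99 = 3.713 g
% Na2CO3 = 3.713 / 3.894 × 100 = 95.34 %

95.34 %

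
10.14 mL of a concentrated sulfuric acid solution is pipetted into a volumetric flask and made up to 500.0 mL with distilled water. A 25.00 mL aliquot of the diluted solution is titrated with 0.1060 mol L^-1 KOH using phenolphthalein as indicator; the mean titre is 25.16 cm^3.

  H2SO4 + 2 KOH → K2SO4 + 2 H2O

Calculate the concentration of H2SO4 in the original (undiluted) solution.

2.630 mol/L

n(KOH) = 0.02516 × 0.1060 = 2.667 × 10^-3 mol
From the 1:2 ratio, n(H2SO4) in the aliquot = 1/2 × 2.667 × 10^-3 = 1.333 × 10^-3 mol
[H2SO4]_dilute = 1.333 × 10^-3 / 0.02500 = 0.05334 mol/L
Dilution factor = 500.0 / 10.14 = 49.31
[H2SO4]_stock = 0.05334 × 49.31 = 2.630 mol/L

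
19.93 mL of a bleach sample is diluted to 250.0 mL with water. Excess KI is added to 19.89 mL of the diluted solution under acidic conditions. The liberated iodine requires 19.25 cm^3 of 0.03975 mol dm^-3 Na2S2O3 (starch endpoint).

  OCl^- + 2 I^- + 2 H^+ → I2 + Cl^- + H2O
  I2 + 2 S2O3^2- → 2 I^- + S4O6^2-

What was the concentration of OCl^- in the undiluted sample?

0.2413 mol/L

n(S2O3^2-) = 0.01925 × 0.03975 = 7.652 × 10^-4 mol
n(I2) = n(S2O3^2-)/2 = 3.826 × 10^-4 mol
n(OCl^-) in the aliquot = 3.826 × 10^-4 mol (1:1 ratio)
[OCl^-]_dilute = 3.826 × 10^-4 / 0.01989 = 0.01924 mol/L
[OCl^-]_original = 0.01924 × 250.0/19.93 = 0.2413 mol/L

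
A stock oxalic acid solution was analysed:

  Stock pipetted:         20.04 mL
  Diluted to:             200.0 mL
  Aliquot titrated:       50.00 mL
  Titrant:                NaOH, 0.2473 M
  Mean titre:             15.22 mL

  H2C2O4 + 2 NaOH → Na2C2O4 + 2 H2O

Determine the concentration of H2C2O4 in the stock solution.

n(NaOH) = 0.01522 × 0.2473 = 3.764 × 10^-3 mol
From the 1:2 ratio, n(H2C2O4) in the aliquot = 1/2 × 3.764 × 10^-3 = 1.882 × 10^-3 mol
[H2C2O4]_dilute = 1.882 × 10^-3 / 0.05000 = 0.03764 mol/L
Dilution factor = 200.0 / 20.04 = 9.980
[H2C2O4]_stock = 0.03764 × 9.980 = 0.3756 mol/L

0.3756 M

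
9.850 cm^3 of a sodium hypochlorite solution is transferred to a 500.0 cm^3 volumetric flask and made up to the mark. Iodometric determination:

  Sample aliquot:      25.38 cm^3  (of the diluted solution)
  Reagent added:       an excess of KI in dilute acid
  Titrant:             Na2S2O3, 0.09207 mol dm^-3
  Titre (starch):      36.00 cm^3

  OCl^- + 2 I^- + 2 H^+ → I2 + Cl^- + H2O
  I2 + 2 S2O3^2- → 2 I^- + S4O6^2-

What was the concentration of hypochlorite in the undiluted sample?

n(S2O3^2-) = 0.03600 × 0.09207 = 3.315 × 10^-3 mol
n(I2) = n(S2O3^2-)/2 = 1.657 × 10^-3 mol
n(OCl^-) in the aliquot = 1.657 × 10^-3 mol (1:1 ratio)
[OCl^-]_dilute = 1.657 × 10^-3 / 0.02538 = 0.06530 mol/L
[OCl^-]_original = 0.06530 × 500.0/9.850 = 3.315 mol/L

3.315 mol/L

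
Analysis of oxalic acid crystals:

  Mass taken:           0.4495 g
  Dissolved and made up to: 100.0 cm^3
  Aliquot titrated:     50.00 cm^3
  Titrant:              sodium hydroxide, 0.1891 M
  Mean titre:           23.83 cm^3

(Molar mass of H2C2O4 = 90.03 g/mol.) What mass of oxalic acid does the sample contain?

H2C2O4 + 2 NaOH → Na2C2O4 + 2 H2O
n(NaOH) per titration = 0.02383 × 0.1891 = 4.506 × 10^-3 mol
From the 1:2 ratio, n(H2C2O4) in each aliquot = 1/2 × 4.506 × 10^-3 = 2.253 × 10^-3 mol
n(H2C2O4) in the whole flask = 2.253 × 10^-3 × 100.0/50.00 = 4.506 × 10^-3 mol
mass of H2C2O4 = 4.506 × 10^-3 × 90.03 = 0.4057 g

0.4057 g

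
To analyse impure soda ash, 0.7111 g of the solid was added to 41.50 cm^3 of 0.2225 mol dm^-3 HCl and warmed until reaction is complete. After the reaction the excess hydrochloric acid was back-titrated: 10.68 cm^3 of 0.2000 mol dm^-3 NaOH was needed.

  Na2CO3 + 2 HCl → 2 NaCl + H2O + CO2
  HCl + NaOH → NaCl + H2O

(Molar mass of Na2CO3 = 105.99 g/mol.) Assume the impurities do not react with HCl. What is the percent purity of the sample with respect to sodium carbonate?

52.90 %

n(HCl) added = 0.04150 × 0.2225 = 9.234 × 10^-3 mol
n(NaOH) used in back-titration = 0.01068 × 0.2000 = 2.136 × 10^-3 mol
n(HCl) left over = 2.136 × 10^-3 mol (1:1 ratio)
n(HCl) consumed by analyte = 9.234 × 10^-3 − 2.136 × 10^-3 = 7.098 × 10^-3 mol
From the 1:2 ratio, n(Na2CO3) = 1/2 × 7.098 × 10^-3 = 3.549 × 10^-3 mol
mass of Na2CO3 = 3.549 × 10^-3 × 105.99 = 0.3761 g
% Na2CO3 = 0.3761 / 0.7111 × 100 = 52.90 %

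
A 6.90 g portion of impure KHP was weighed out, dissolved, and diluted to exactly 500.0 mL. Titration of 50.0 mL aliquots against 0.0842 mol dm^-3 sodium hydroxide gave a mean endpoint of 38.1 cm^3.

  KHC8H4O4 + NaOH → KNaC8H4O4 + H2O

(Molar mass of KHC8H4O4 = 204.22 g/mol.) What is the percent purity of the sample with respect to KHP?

n(NaOH) per titration = 0.0381 × 0.0842 = 3.21 × 10^-3 mol
n(KHC8H4O4) in each aliquot = 3.21 × 10^-3 mol (1:1 ratio)
n(KHC8H4O4) in the whole flask = 3.21 × 10^-3 × 500.0/50.0 = 0.0321 mol
mass of KHC8H4O4 = 0.0321 × 204.22 = 6.55 g
% KHC8H4O4 = 6.55 / 6.90 × 100 = 94.9 %

94.9 %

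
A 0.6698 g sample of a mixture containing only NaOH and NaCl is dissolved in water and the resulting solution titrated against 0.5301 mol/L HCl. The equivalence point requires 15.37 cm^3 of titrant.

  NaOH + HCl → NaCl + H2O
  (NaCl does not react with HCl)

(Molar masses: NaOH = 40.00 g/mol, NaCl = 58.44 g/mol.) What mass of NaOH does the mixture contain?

n(HCl) = 0.01537 × 0.5301 = 8.148 × 10^-3 mol
Let x = n(NaOH), y = n(NaCl).
Titrant: 1x = 8.148 × 10^-3;  mass: 40.00x + 58.44y = 0.6698
Solving, x = 8.148 × 10^-3 mol, y = 5.885 × 10^-3 mol
mass of NaOH = 8.148 × 10^-3 × 40.00 = 0.3259 g

0.3259 g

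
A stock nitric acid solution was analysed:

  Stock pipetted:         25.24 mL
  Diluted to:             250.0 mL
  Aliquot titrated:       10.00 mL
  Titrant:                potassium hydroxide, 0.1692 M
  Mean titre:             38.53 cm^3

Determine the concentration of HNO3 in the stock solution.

6.457 M

HNO3 + KOH → KNO3 + H2O
n(KOH) = 0.03853 × 0.1692 = 6.519 × 10^-3 mol
n(HNO3) in the aliquot = 6.519 × 10^-3 mol (1:1 ratio)
[HNO3]_dilute = 6.519 × 10^-3 / 0.01000 = 0.6519 mol/L
Dilution factor = 250.0 / 25.24 = 9.905
[HNO3]_stock = 0.6519 × 9.905 = 6.457 mol/L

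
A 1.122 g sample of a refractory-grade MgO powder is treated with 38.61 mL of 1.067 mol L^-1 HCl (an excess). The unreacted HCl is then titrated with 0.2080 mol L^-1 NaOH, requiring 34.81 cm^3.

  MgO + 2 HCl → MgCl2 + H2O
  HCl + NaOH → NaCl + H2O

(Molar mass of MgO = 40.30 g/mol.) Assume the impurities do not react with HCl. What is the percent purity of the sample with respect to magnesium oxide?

n(HCl) added = 0.03861 × 1.067 = 0.04120 mol
n(NaOH) used in back-titration = 0.03481 × 0.2080 = 7.240 × 10^-3 mol
n(HCl) left over = 7.240 × 10^-3 mol (1:1 ratio)
n(HCl) consumed by analyte = 0.04120 − 7.240 × 10^-3 = 0.03396 mol
From the 1:2 ratio, n(MgO) = 1/2 × 0.03396 = 0.01698 mol
mass of MgO = 0.01698 × 40.30 = 0.6842 g
% MgO = 0.6842 / 1.122 × 100 = 60.98 %

60.98 %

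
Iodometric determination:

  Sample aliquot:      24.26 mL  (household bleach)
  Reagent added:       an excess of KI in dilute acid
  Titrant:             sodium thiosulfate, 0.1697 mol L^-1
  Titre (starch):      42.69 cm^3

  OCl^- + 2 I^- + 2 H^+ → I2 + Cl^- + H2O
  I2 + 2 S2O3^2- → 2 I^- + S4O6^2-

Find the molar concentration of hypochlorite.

n(S2O3^2-) = 0.04269 × 0.1697 = 7.244 × 10^-3 mol
n(I2) = n(S2O3^2-)/2 = 3.622 × 10^-3 mol
n(OCl^-) in the aliquot = 3.622 × 10^-3 mol (1:1 ratio)
[OCl^-] = 3.622 × 10^-3 / 0.02426 = 0.1493 mol/L

0.1493 mol/L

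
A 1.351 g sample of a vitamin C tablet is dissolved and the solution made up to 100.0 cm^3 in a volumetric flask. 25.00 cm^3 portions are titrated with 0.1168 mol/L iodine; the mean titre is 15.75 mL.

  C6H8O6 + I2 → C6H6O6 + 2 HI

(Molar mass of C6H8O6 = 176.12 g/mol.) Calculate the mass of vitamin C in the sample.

1.296 g

n(I2) per titration = 0.01575 × 0.1168 = 1.840 × 10^-3 mol
n(C6H8O6) in each aliquot = 1.840 × 10^-3 mol (1:1 ratio)
n(C6H8O6) in the whole flask = 1.840 × 10^-3 × 100.0/25.00 = 7.358 × 10^-3 mol
mass of C6H8O6 = 7.358 × 10^-3 × 176.12 = 1.296 g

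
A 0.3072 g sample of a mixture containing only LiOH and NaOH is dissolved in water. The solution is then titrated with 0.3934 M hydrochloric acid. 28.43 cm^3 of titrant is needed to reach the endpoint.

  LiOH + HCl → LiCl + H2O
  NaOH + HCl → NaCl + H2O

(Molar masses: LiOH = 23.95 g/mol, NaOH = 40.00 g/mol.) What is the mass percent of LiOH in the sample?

n(HCl) = 0.02843 × 0.3934 = 0.01118 mol
Let x = n(LiOH), y = n(NaOH).
Titrant: 1x + 1y = 0.01118;  mass: 23.95x + 40.00y = 0.3072
Solving, x = 8.734 × 10^-3 mol, y = 2.451 × 10^-3 mol
mass of LiOH = 8.734 × 10^-3 × 23.95 = 0.2092 g
% LiOH = 0.2092 / 0.3072 × 100 = 68.09 %

68.09 %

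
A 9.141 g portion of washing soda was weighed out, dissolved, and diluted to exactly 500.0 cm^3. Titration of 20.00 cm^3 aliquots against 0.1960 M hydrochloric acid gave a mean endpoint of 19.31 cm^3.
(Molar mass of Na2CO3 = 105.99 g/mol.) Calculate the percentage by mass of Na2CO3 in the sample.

54.86 %

Na2CO3 + 2 HCl → 2 NaCl + H2O + CO2
n(HCl) per titration = 0.01931 × 0.1960 = 3.785 × 10^-3 mol
From the 1:2 ratio, n(Na2CO3) in each aliquot = 1/2 × 3.785 × 10^-3 = 1.892 × 10^-3 mol
n(Na2CO3) in the whole flask = 1.892 × 10^-3 × 500.0/20.00 = 0.04731 mol
mass of Na2CO3 = 0.04731 × 105.99 = 5.014 g
% Na2CO3 = 5.014 / 9.141 × 100 = 54.86 %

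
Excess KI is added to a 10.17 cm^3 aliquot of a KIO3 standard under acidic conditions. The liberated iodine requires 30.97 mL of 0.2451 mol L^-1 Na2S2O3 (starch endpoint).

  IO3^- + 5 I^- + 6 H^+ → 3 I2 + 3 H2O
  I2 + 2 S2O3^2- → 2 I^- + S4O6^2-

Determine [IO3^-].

0.1244 mol/L

n(S2O3^2-) = 0.03097 × 0.2451 = 7.591 × 10^-3 mol
n(I2) = n(S2O3^2-)/2 = 3.795 × 10^-3 mol
From the 1:3 ratio, n(IO3^-) in the aliquot = 1/3 × 3.795 × 10^-3 = 1.265 × 10^-3 mol
[IO3^-] = 1.265 × 10^-3 / 0.01017 = 0.1244 mol/L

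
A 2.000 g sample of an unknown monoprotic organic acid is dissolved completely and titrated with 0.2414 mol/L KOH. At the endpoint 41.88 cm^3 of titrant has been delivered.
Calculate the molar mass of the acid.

197.8 g/mol

n(KOH) = 0.04188 L × 0.2414 mol/L = 0.01011 mol
n(HA) = 0.01011 mol (1:1 ratio)
M = m / n = 2.000 g / 0.01011 mol = 197.8 g/mol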